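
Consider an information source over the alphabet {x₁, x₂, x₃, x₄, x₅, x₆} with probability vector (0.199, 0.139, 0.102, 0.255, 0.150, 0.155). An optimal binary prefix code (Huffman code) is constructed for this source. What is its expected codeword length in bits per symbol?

Repeatedly combine the two least-probable nodes; the expected code length is the sum of the merged weights.
merge 51/500 + 139/1000 → 241/1000
merge 3/20 + 31/200 → 61/200
merge 199/1000 + 241/1000 → 11/25
merge 51/200 + 61/200 → 14/25
merge 11/25 + 14/25 → 1
L = 241/1000 + 61/200 + 11/25 + 14/25 + 1 = 1273/500 = 2.546 bits/symbol.

2.546 bits/symbol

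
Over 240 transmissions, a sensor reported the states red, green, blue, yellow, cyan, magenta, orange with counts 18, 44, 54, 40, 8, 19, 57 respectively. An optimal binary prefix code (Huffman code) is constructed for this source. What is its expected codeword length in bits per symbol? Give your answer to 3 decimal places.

2.646 bits/symbol

Probabilities are the counts divided by 240.
Repeatedly combine the two least-probable nodes; the expected code length is the sum of the merged weights.
merge 1/30 + 3/40 → 13/120
merge 19/240 + 13/120 → 3/16
merge 1/6 + 11/60 → 7/20
merge 3/16 + 9/40 → 33/80
merge 19/80 + 7/20 → 47/80
merge 33/80 + 47/80 → 1
L = 13/120 + 3/16 + 7/20 + 33/80 + 47/80 + 1 = 127/48 ≈ 2.646 bits/symbol.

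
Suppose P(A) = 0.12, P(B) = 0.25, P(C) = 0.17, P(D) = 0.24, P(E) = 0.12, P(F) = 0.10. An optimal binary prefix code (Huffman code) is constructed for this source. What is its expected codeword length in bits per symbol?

Repeatedly combine the two least-probable nodes; the expected code length is the sum of the merged weights.
merge 1/10 + 3/25 → 11/50
merge 3/25 + 17/100 → 29/100
merge 11/50 + 6/25 → 23/50
merge 1/4 + 29/100 → 27/50
merge 23/50 + 27/50 → 1
L = 11/50 + 29/100 + 23/50 + 27/50 + 1 = 251/100 = 2.51 bits/symbol.

2.51 bits/symbol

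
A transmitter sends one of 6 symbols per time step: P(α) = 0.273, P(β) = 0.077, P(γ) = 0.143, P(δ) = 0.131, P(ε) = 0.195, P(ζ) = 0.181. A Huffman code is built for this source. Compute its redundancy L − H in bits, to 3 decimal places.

Entropy H = −Σ p log₂ p ≈ 2.4878 bits.
Huffman merges: 77/1000+131/1000→26/125; 143/1000+181/1000→81/250; 39/200+26/125→403/1000; 273/1000+81/250→597/1000; 403/1000+597/1000→1. L = 633/250 ≈ 2.5320.
L − H = 2.5320 − 2.4878 = 0.044 bits.

0.044 bits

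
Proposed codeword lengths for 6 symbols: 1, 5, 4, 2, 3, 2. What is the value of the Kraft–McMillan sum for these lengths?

With common denominator 2^5 = 32: Σ 2^(−ℓᵢ) = 16/32 + 1/32 + 2/32 + 8/32 + 4/32 + 8/32 = 39/32 = 1.21875.

1.21875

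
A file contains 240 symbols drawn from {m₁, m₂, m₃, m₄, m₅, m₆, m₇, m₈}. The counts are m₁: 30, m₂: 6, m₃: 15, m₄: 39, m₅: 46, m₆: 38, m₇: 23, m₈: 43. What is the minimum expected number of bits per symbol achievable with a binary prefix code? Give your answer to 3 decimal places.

Probabilities are the counts divided by 240.
Repeatedly combine the two least-probable nodes; the expected code length is the sum of the merged weights.
merge 1/40 + 1/16 → 7/80
merge 7/80 + 23/240 → 11/60
merge 1/8 + 19/120 → 17/60
merge 13/80 + 43/240 → 41/120
merge 11/60 + 23/120 → 3/8
merge 17/60 + 41/120 → 5/8
merge 3/8 + 5/8 → 1
L = 7/80 + 11/60 + 17/60 + 41/120 + 3/8 + 5/8 + 1 = 139/48 ≈ 2.896 bits/symbol.

2.896 bits/symbol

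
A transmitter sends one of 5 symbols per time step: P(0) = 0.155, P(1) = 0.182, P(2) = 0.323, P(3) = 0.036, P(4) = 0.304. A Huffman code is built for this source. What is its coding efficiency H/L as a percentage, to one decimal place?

Entropy H = −Σ p log₂ p ≈ 2.0857 bits.
Huffman merges: 9/250+31/200→191/1000; 91/500+191/1000→373/1000; 38/125+323/1000→627/1000; 373/1000+627/1000→1. L = 2191/1000 ≈ 2.1910.
Efficiency = H/L = 2.0857/2.1910 = 95.2%.

95.2%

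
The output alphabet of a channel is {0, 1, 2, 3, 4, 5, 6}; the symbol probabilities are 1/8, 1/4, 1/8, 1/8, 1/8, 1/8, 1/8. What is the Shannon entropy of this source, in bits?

Each probability is a power of 1/2, so log₂(1/p) is an integer.
H = Σ p·log₂(1/p) = 1/8·3 + 1/4·2 + 1/8·3 + 1/8·3 + 1/8·3 + 1/8·3 + 1/8·3 = 2.75 bits.

2.75 bits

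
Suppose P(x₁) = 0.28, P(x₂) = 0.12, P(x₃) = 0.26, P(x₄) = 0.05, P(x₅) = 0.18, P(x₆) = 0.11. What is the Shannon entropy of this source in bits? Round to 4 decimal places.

2.3983 bits

H = −Σ pᵢ log₂ pᵢ.
−0.28·log₂(0.28) = 0.5142
−0.12·log₂(0.12) = 0.3671
−0.26·log₂(0.26) = 0.5053
−0.05·log₂(0.05) = 0.2161
−0.18·log₂(0.18) = 0.4453
−0.11·log₂(0.11) = 0.3503
Sum ≈ 2.3983 → 2.3983 bits.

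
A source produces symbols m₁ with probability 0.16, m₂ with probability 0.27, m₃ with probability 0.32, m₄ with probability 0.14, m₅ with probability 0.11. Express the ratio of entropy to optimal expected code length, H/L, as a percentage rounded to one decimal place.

Entropy H = −Σ p log₂ p ≈ 2.2065 bits.
Huffman merges: 11/100+7/50→1/4; 4/25+1/4→41/100; 27/100+8/25→59/100; 41/100+59/100→1. L = 9/4 ≈ 2.2500.
Efficiency = H/L = 2.2065/2.2500 = 98.1%.

98.1%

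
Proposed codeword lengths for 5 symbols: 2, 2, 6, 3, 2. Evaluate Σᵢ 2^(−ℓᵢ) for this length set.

With common denominator 2^6 = 64: Σ 2^(−ℓᵢ) = 16/64 + 16/64 + 1/64 + 8/64 + 16/64 = 57/64 = 0.890625.

0.890625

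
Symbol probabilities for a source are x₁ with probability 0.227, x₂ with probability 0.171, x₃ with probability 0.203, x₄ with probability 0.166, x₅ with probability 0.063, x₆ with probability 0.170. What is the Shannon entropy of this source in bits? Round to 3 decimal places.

2.504 bits

H = −Σ pᵢ log₂ pᵢ.
−0.227·log₂(0.227) = 0.4856
−0.171·log₂(0.171) = 0.4357
−0.203·log₂(0.203) = 0.4670
−0.166·log₂(0.166) = 0.4301
−0.063·log₂(0.063) = 0.2513
−0.170·log₂(0.170) = 0.4346
Sum ≈ 2.5042 → 2.504 bits.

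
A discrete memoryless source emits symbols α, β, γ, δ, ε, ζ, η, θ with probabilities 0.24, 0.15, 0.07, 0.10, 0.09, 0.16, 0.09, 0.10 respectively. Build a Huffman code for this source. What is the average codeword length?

Repeatedly combine the two least-probable nodes; the expected code length is the sum of the merged weights.
merge 7/100 + 9/100 → 4/25
merge 9/100 + 1/10 → 19/100
merge 1/10 + 3/20 → 1/4
merge 4/25 + 4/25 → 8/25
merge 19/100 + 6/25 → 43/100
merge 1/4 + 8/25 → 57/100
merge 43/100 + 57/100 → 1
L = 4/25 + 19/100 + 1/4 + 8/25 + 43/100 + 57/100 + 1 = 73/25 = 2.92 bits/symbol.

2.92 bits/symbol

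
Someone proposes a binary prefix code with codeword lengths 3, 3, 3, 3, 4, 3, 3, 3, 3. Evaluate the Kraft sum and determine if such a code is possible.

With common denominator 2^4 = 16: Σ 2^(−ℓᵢ) = 2/16 + 2/16 + 2/16 + 2/16 + 1/16 + 2/16 + 2/16 + 2/16 + 2/16 = 17/16 = 1.0625.
Kraft's inequality requires Σ ≤ 1; here Σ = 1.0625 > 1, so no such prefix code exists.

1.0625; no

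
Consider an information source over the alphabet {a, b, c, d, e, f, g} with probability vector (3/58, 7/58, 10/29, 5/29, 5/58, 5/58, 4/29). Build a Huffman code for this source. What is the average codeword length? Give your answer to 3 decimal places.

2.621 bits/symbol

Repeatedly combine the two least-probable nodes; the expected code length is the sum of the merged weights.
merge 3/58 + 5/58 → 4/29
merge 5/58 + 7/58 → 6/29
merge 4/29 + 4/29 → 8/29
merge 5/29 + 6/29 → 11/29
merge 8/29 + 10/29 → 18/29
merge 11/29 + 18/29 → 1
L = 4/29 + 6/29 + 8/29 + 11/29 + 18/29 + 1 = 76/29 ≈ 2.621 bits/symbol.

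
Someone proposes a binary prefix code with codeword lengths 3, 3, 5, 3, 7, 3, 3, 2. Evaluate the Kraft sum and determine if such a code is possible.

With common denominator 2^7 = 128: Σ 2^(−ℓᵢ) = 16/128 + 16/128 + 4/128 + 16/128 + 1/128 + 16/128 + 16/128 + 32/128 = 117/128 = 0.9140625.
Kraft's inequality requires Σ ≤ 1; here Σ = 0.9140625 ≤ 1, so such a prefix code exists.

0.9140625; yes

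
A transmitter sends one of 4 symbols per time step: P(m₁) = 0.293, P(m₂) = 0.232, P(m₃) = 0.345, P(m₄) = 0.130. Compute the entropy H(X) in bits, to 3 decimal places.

1.920 bits

H = −Σ pᵢ log₂ pᵢ.
−0.293·log₂(0.293) = 0.5189
−0.232·log₂(0.232) = 0.4890
−0.345·log₂(0.345) = 0.5297
−0.130·log₂(0.130) = 0.3826
Sum ≈ 1.9203 → 1.920 bits.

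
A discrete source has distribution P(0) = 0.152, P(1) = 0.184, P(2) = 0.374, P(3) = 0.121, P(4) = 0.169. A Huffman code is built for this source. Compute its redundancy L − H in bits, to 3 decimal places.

0.057 bits

Entropy H = −Σ p log₂ p ≈ 2.1953 bits.
Huffman merges: 121/1000+19/125→273/1000; 169/1000+23/125→353/1000; 273/1000+353/1000→313/500; 187/500+313/500→1. L = 563/250 ≈ 2.2520.
L − H = 2.2520 − 2.1953 = 0.057 bits.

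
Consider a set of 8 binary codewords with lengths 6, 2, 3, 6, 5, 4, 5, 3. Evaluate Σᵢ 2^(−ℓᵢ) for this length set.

0.65625

With common denominator 2^6 = 64: Σ 2^(−ℓᵢ) = 1/64 + 16/64 + 8/64 + 1/64 + 2/64 + 4/64 + 2/64 + 8/64 = 42/64 = 0.65625.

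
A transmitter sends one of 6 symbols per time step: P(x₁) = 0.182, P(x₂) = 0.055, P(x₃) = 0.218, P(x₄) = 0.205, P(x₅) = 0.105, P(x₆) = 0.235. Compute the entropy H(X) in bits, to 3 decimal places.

H = −Σ pᵢ log₂ pᵢ.
−0.182·log₂(0.182) = 0.4474
−0.055·log₂(0.055) = 0.2301
−0.218·log₂(0.218) = 0.4791
−0.205·log₂(0.205) = 0.4687
−0.105·log₂(0.105) = 0.3414
−0.235·log₂(0.235) = 0.4910
Sum ≈ 2.4577 → 2.458 bits.

2.458 bits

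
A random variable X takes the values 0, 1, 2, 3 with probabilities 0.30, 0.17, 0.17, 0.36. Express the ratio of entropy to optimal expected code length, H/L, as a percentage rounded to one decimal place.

Entropy H = −Σ p log₂ p ≈ 1.9209 bits.
Huffman merges: 17/100+17/100→17/50; 3/10+17/50→16/25; 9/25+16/25→1. L = 99/50 ≈ 1.9800.
Efficiency = H/L = 1.9209/1.9800 = 97.0%.

97.0%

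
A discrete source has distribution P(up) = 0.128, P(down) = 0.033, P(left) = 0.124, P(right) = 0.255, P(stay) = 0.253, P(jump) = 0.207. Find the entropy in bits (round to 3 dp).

H = −Σ pᵢ log₂ pᵢ.
−0.128·log₂(0.128) = 0.3796
−0.033·log₂(0.033) = 0.1624
−0.124·log₂(0.124) = 0.3734
−0.255·log₂(0.255) = 0.5027
−0.253·log₂(0.253) = 0.5016
−0.207·log₂(0.207) = 0.4704
Sum ≈ 2.3902 → 2.390 bits.

2.390 bits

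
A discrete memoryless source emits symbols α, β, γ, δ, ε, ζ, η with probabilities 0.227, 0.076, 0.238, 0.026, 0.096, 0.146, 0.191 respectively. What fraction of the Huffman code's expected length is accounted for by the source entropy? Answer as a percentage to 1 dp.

98.0%

Entropy H = −Σ p log₂ p ≈ 2.5840 bits.
Huffman merges: 13/500+19/250→51/500; 12/125+51/500→99/500; 73/500+191/1000→337/1000; 99/500+227/1000→17/40; 119/500+337/1000→23/40; 17/40+23/40→1. L = 2637/1000 ≈ 2.6370.
Efficiency = H/L = 2.5840/2.6370 = 98.0%.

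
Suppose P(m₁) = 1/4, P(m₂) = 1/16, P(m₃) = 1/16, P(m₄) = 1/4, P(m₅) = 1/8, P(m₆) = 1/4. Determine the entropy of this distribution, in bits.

Each probability is a power of 1/2, so log₂(1/p) is an integer.
H = Σ p·log₂(1/p) = 1/4·2 + 1/16·4 + 1/16·4 + 1/4·2 + 1/8·3 + 1/4·2 = 2.375 bits.

2.375 bits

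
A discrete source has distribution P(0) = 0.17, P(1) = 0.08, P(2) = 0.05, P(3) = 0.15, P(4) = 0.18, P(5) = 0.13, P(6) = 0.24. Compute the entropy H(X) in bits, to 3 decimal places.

H = −Σ pᵢ log₂ pᵢ.
−0.17·log₂(0.17) = 0.4346
−0.08·log₂(0.08) = 0.2915
−0.05·log₂(0.05) = 0.2161
−0.15·log₂(0.15) = 0.4105
−0.18·log₂(0.18) = 0.4453
−0.13·log₂(0.13) = 0.3826
−0.24·log₂(0.24) = 0.4941
Sum ≈ 2.6748 → 2.675 bits.

2.675 bits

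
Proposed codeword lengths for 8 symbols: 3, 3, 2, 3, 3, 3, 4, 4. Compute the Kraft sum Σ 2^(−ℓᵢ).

1

With common denominator 2^4 = 16: Σ 2^(−ℓᵢ) = 2/16 + 2/16 + 4/16 + 2/16 + 2/16 + 2/16 + 1/16 + 1/16 = 16/16 = 1.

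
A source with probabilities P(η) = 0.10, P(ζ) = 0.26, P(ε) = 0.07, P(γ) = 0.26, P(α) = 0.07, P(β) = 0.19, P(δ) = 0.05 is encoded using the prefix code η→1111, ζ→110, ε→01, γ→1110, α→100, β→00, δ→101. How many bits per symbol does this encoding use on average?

3.1 bits/symbol

L̄ = Σ pᵢ·ℓᵢ = 0.10·4 + 0.26·3 + 0.07·2 + 0.26·4 + 0.07·3 + 0.19·2 + 0.05·3 = 3.1 bits/symbol.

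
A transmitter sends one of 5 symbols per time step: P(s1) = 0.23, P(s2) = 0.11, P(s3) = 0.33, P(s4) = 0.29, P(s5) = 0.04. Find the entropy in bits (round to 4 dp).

H = −Σ pᵢ log₂ pᵢ.
−0.23·log₂(0.23) = 0.4877
−0.11·log₂(0.11) = 0.3503
−0.33·log₂(0.33) = 0.5278
−0.29·log₂(0.29) = 0.5179
−0.04·log₂(0.04) = 0.1858
Sum ≈ 2.0694 → 2.0694 bits.

2.0694 bits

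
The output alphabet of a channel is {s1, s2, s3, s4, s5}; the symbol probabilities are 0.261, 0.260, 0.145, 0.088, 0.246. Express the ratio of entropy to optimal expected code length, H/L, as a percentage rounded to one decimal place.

99.5%

Entropy H = −Σ p log₂ p ≈ 2.2213 bits.
Huffman merges: 11/125+29/200→233/1000; 233/1000+123/500→479/1000; 13/50+261/1000→521/1000; 479/1000+521/1000→1. L = 2233/1000 ≈ 2.2330.
Efficiency = H/L = 2.2213/2.2330 = 99.5%.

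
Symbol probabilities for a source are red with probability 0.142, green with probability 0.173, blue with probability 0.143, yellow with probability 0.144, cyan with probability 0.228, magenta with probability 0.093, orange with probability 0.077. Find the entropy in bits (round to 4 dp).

2.7314 bits

H = −Σ pᵢ log₂ pᵢ.
−0.142·log₂(0.142) = 0.3999
−0.173·log₂(0.173) = 0.4379
−0.143·log₂(0.143) = 0.4012
−0.144·log₂(0.144) = 0.4026
−0.228·log₂(0.228) = 0.4863
−0.093·log₂(0.093) = 0.3187
−0.077·log₂(0.077) = 0.2848
Sum ≈ 2.7314 → 2.7314 bits.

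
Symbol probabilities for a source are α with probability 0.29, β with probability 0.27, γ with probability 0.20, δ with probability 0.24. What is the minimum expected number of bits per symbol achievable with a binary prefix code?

Repeatedly combine the two least-probable nodes; the expected code length is the sum of the merged weights.
merge 1/5 + 6/25 → 11/25
merge 27/100 + 29/100 → 14/25
merge 11/25 + 14/25 → 1
L = 11/25 + 14/25 + 1 = 2 bits/symbol.

2 bits/symbol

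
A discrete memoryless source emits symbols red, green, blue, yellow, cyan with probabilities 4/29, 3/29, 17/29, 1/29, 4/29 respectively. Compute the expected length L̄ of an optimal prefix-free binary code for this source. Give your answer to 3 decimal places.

Repeatedly combine the two least-probable nodes; the expected code length is the sum of the merged weights.
merge 1/29 + 3/29 → 4/29
merge 4/29 + 4/29 → 8/29
merge 4/29 + 8/29 → 12/29
merge 12/29 + 17/29 → 1
L = 4/29 + 8/29 + 12/29 + 1 = 53/29 ≈ 1.828 bits/symbol.

1.828 bits/symbol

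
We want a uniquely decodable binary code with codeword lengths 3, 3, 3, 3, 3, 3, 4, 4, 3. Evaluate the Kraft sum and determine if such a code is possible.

With common denominator 2^4 = 16: Σ 2^(−ℓᵢ) = 2/16 + 2/16 + 2/16 + 2/16 + 2/16 + 2/16 + 1/16 + 1/16 + 2/16 = 16/16 = 1.
Kraft's inequality requires Σ ≤ 1; here Σ = 1 ≤ 1, so such a prefix code exists.

1; yes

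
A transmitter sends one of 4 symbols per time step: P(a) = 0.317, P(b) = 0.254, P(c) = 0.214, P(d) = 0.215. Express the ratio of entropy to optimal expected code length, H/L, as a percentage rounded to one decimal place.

99.0%

Entropy H = −Σ p log₂ p ≈ 1.9804 bits.
Huffman merges: 107/500+43/200→429/1000; 127/500+317/1000→571/1000; 429/1000+571/1000→1. L = 2 ≈ 2.0000.
Efficiency = H/L = 1.9804/2.0000 = 99.0%.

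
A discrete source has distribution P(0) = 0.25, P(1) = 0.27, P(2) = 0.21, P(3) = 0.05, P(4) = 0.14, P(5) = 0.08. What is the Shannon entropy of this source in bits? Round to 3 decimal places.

2.388 bits

H = −Σ pᵢ log₂ pᵢ.
−0.25·log₂(0.25) = 0.5000
−0.27·log₂(0.27) = 0.5100
−0.21·log₂(0.21) = 0.4728
−0.05·log₂(0.05) = 0.2161
−0.14·log₂(0.14) = 0.3971
−0.08·log₂(0.08) = 0.2915
Sum ≈ 2.3876 → 2.388 bits.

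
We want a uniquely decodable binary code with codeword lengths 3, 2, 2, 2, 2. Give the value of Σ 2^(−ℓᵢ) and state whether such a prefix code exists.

1.125; no

With common denominator 2^3 = 8: Σ 2^(−ℓᵢ) = 1/8 + 2/8 + 2/8 + 2/8 + 2/8 = 9/8 = 1.125.
Kraft's inequality requires Σ ≤ 1; here Σ = 1.125 > 1, so no such prefix code exists.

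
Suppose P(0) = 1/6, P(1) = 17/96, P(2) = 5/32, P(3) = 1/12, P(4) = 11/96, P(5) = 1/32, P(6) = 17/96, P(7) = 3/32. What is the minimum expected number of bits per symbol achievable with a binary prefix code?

2.9375 bits/symbol

Repeatedly combine the two least-probable nodes; the expected code length is the sum of the merged weights.
merge 1/32 + 1/12 → 11/96
merge 3/32 + 11/96 → 5/24
merge 11/96 + 5/32 → 13/48
merge 1/6 + 17/96 → 11/32
merge 17/96 + 5/24 → 37/96
merge 13/48 + 11/32 → 59/96
merge 37/96 + 59/96 → 1
L = 11/96 + 5/24 + 13/48 + 11/32 + 37/96 + 59/96 + 1 = 47/16 = 2.9375 bits/symbol.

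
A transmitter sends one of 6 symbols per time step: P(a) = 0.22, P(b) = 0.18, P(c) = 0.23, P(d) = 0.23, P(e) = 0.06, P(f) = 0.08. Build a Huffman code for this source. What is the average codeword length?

2.46 bits/symbol

Repeatedly combine the two least-probable nodes; the expected code length is the sum of the merged weights.
merge 3/50 + 2/25 → 7/50
merge 7/50 + 9/50 → 8/25
merge 11/50 + 23/100 → 9/20
merge 23/100 + 8/25 → 11/20
merge 9/20 + 11/20 → 1
L = 7/50 + 8/25 + 9/20 + 11/20 + 1 = 123/50 = 2.46 bits/symbol.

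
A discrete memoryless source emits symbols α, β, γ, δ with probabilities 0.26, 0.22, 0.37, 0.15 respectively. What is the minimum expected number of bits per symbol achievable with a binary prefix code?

2 bits/symbol

Repeatedly combine the two least-probable nodes; the expected code length is the sum of the merged weights.
merge 3/20 + 11/50 → 37/100
merge 13/50 + 37/100 → 63/100
merge 37/100 + 63/100 → 1
L = 37/100 + 63/100 + 1 = 2 bits/symbol.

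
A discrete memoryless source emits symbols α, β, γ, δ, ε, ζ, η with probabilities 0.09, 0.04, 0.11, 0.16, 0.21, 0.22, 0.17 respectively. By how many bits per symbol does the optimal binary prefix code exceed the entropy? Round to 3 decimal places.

0.040 bits

Entropy H = −Σ p log₂ p ≈ 2.6597 bits.
Huffman merges: 1/25+9/100→13/100; 11/100+13/100→6/25; 4/25+17/100→33/100; 21/100+11/50→43/100; 6/25+33/100→57/100; 43/100+57/100→1. L = 27/10 ≈ 2.7000.
L − H = 2.7000 − 2.6597 = 0.040 bits.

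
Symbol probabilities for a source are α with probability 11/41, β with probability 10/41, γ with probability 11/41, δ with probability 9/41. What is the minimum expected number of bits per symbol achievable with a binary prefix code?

Repeatedly combine the two least-probable nodes; the expected code length is the sum of the merged weights.
merge 9/41 + 10/41 → 19/41
merge 11/41 + 11/41 → 22/41
merge 19/41 + 22/41 → 1
L = 19/41 + 22/41 + 1 = 2 bits/symbol.

2 bits/symbol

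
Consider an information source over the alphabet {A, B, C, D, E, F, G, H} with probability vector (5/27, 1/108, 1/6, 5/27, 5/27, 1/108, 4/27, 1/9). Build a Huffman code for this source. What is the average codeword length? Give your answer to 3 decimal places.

Repeatedly combine the two least-probable nodes; the expected code length is the sum of the merged weights.
merge 1/108 + 1/108 → 1/54
merge 1/54 + 1/9 → 7/54
merge 7/54 + 4/27 → 5/18
merge 1/6 + 5/27 → 19/54
merge 5/27 + 5/27 → 10/27
merge 5/18 + 19/54 → 17/27
merge 10/27 + 17/27 → 1
L = 1/54 + 7/54 + 5/18 + 19/54 + 10/27 + 17/27 + 1 = 25/9 ≈ 2.778 bits/symbol.

2.778 bits/symbol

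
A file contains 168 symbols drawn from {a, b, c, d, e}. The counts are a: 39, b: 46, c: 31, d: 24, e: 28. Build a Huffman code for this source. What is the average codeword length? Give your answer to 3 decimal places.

Probabilities are the counts divided by 168.
Repeatedly combine the two least-probable nodes; the expected code length is the sum of the merged weights.
merge 1/7 + 1/6 → 13/42
merge 31/168 + 13/56 → 5/12
merge 23/84 + 13/42 → 7/12
merge 5/12 + 7/12 → 1
L = 13/42 + 5/12 + 7/12 + 1 = 97/42 ≈ 2.310 bits/symbol.

2.310 bits/symbol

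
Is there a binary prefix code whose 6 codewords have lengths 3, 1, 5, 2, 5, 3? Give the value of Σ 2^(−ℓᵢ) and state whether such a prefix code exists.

1.0625; no

With common denominator 2^5 = 32: Σ 2^(−ℓᵢ) = 4/32 + 16/32 + 1/32 + 8/32 + 1/32 + 4/32 = 34/32 = 1.0625.
Kraft's inequality requires Σ ≤ 1; here Σ = 1.0625 > 1, so no such prefix code exists.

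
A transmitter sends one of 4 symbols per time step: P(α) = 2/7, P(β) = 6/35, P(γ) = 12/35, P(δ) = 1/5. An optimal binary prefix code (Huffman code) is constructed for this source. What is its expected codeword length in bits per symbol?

2 bits/symbol

Repeatedly combine the two least-probable nodes; the expected code length is the sum of the merged weights.
merge 6/35 + 1/5 → 13/35
merge 2/7 + 12/35 → 22/35
merge 13/35 + 22/35 → 1
L = 13/35 + 22/35 + 1 = 2 bits/symbol.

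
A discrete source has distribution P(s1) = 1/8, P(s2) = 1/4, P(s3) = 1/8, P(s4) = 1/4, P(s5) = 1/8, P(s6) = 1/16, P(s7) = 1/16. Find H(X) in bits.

Each probability is a power of 1/2, so log₂(1/p) is an integer.
H = Σ p·log₂(1/p) = 1/8·3 + 1/4·2 + 1/8·3 + 1/4·2 + 1/8·3 + 1/16·4 + 1/16·4 = 2.625 bits.

2.625 bits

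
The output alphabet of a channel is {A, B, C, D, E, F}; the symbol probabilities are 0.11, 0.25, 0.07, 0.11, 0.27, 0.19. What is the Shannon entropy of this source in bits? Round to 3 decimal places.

2.434 bits

H = −Σ pᵢ log₂ pᵢ.
−0.11·log₂(0.11) = 0.3503
−0.25·log₂(0.25) = 0.5000
−0.07·log₂(0.07) = 0.2686
−0.11·log₂(0.11) = 0.3503
−0.27·log₂(0.27) = 0.5100
−0.19·log₂(0.19) = 0.4552
Sum ≈ 2.4344 → 2.434 bits.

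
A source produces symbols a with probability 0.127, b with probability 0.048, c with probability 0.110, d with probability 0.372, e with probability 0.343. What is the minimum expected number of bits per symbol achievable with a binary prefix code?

Repeatedly combine the two least-probable nodes; the expected code length is the sum of the merged weights.
merge 6/125 + 11/100 → 79/500
merge 127/1000 + 79/500 → 57/200
merge 57/200 + 343/1000 → 157/250
merge 93/250 + 157/250 → 1
L = 79/500 + 57/200 + 157/250 + 1 = 2071/1000 = 2.071 bits/symbol.

2.071 bits/symbol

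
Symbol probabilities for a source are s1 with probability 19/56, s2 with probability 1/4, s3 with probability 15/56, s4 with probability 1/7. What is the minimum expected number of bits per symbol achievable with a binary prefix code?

Repeatedly combine the two least-probable nodes; the expected code length is the sum of the merged weights.
merge 1/7 + 1/4 → 11/28
merge 15/56 + 19/56 → 17/28
merge 11/28 + 17/28 → 1
L = 11/28 + 17/28 + 1 = 2 bits/symbol.

2 bits/symbol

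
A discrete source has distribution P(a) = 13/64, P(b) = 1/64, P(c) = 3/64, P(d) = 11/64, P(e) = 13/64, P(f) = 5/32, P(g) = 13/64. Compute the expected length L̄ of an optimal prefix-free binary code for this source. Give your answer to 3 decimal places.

Repeatedly combine the two least-probable nodes; the expected code length is the sum of the merged weights.
merge 1/64 + 3/64 → 1/16
merge 1/16 + 5/32 → 7/32
merge 11/64 + 13/64 → 3/8
merge 13/64 + 13/64 → 13/32
merge 7/32 + 3/8 → 19/32
merge 13/32 + 19/32 → 1
L = 1/16 + 7/32 + 3/8 + 13/32 + 19/32 + 1 = 85/32 ≈ 2.656 bits/symbol.

2.656 bits/symbol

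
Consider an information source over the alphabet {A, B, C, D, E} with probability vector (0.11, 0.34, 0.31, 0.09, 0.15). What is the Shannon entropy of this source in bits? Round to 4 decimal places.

H = −Σ pᵢ log₂ pᵢ.
−0.11·log₂(0.11) = 0.3503
−0.34·log₂(0.34) = 0.5292
−0.31·log₂(0.31) = 0.5238
−0.09·log₂(0.09) = 0.3127
−0.15·log₂(0.15) = 0.4105
Sum ≈ 2.1265 → 2.1265 bits.

2.1265 bits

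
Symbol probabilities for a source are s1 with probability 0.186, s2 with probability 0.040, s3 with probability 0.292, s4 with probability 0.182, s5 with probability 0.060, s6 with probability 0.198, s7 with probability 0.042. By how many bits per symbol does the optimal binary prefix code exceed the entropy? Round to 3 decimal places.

0.047 bits

Entropy H = −Σ p log₂ p ≈ 2.5013 bits.
Huffman merges: 1/25+21/500→41/500; 3/50+41/500→71/500; 71/500+91/500→81/250; 93/500+99/500→48/125; 73/250+81/250→77/125; 48/125+77/125→1. L = 637/250 ≈ 2.5480.
L − H = 2.5480 − 2.5013 = 0.047 bits.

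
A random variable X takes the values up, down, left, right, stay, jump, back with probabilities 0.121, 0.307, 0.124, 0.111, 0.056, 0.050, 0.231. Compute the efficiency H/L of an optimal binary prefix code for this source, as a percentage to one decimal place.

99.5%

Entropy H = −Σ p log₂ p ≈ 2.5545 bits.
Huffman merges: 1/20+7/125→53/500; 53/500+111/1000→217/1000; 121/1000+31/250→49/200; 217/1000+231/1000→56/125; 49/200+307/1000→69/125; 56/125+69/125→1. L = 321/125 ≈ 2.5680.
Efficiency = H/L = 2.5545/2.5680 = 99.5%.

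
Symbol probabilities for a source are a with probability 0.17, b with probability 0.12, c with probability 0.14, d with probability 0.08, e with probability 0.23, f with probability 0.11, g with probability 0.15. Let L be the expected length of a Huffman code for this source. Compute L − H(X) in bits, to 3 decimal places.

Entropy H = −Σ p log₂ p ≈ 2.7388 bits.
Huffman merges: 2/25+11/100→19/100; 3/25+7/50→13/50; 3/20+17/100→8/25; 19/100+23/100→21/50; 13/50+8/25→29/50; 21/50+29/50→1. L = 277/100 ≈ 2.7700.
L − H = 2.7700 − 2.7388 = 0.031 bits.

0.031 bits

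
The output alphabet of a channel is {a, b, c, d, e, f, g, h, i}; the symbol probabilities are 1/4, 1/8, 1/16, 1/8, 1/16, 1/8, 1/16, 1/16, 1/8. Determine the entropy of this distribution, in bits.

Each probability is a power of 1/2, so log₂(1/p) is an integer.
H = Σ p·log₂(1/p) = 1/4·2 + 1/8·3 + 1/16·4 + 1/8·3 + 1/16·4 + 1/8·3 + 1/16·4 + 1/16·4 + 1/8·3 = 3 bits.

3 bits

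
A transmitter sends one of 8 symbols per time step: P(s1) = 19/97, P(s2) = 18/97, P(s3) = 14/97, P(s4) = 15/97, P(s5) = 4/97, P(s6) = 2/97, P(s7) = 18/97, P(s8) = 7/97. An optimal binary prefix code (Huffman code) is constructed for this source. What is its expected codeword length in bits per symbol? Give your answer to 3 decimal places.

Repeatedly combine the two least-probable nodes; the expected code length is the sum of the merged weights.
merge 2/97 + 4/97 → 6/97
merge 6/97 + 7/97 → 13/97
merge 13/97 + 14/97 → 27/97
merge 15/97 + 18/97 → 33/97
merge 18/97 + 19/97 → 37/97
merge 27/97 + 33/97 → 60/97
merge 37/97 + 60/97 → 1
L = 6/97 + 13/97 + 27/97 + 33/97 + 37/97 + 60/97 + 1 = 273/97 ≈ 2.814 bits/symbol.

2.814 bits/symbol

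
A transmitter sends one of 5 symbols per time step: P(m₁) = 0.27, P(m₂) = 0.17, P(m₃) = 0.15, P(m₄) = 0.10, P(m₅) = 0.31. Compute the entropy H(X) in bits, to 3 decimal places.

H = −Σ pᵢ log₂ pᵢ.
−0.27·log₂(0.27) = 0.5100
−0.17·log₂(0.17) = 0.4346
−0.15·log₂(0.15) = 0.4105
−0.10·log₂(0.10) = 0.3322
−0.31·log₂(0.31) = 0.5238
Sum ≈ 2.2111 → 2.211 bits.

2.211 bits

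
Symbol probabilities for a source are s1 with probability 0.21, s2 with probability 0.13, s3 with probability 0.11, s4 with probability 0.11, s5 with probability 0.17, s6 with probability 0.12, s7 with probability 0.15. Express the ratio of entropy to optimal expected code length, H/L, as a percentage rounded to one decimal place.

99.2%

Entropy H = −Σ p log₂ p ≈ 2.7682 bits.
Huffman merges: 11/100+11/100→11/50; 3/25+13/100→1/4; 3/20+17/100→8/25; 21/100+11/50→43/100; 1/4+8/25→57/100; 43/100+57/100→1. L = 279/100 ≈ 2.7900.
Efficiency = H/L = 2.7682/2.7900 = 99.2%.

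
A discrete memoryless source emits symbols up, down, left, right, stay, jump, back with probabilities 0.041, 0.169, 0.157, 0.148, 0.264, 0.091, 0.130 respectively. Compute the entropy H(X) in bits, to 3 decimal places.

H = −Σ pᵢ log₂ pᵢ.
−0.041·log₂(0.041) = 0.1889
−0.169·log₂(0.169) = 0.4335
−0.157·log₂(0.157) = 0.4194
−0.148·log₂(0.148) = 0.4079
−0.264·log₂(0.264) = 0.5072
−0.091·log₂(0.091) = 0.3147
−0.130·log₂(0.130) = 0.3826
Sum ≈ 2.6543 → 2.654 bits.

2.654 bits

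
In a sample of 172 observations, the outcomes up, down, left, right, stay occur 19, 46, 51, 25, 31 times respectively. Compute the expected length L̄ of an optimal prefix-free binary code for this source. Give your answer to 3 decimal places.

2.256 bits/symbol

Probabilities are the counts divided by 172.
Repeatedly combine the two least-probable nodes; the expected code length is the sum of the merged weights.
merge 19/172 + 25/172 → 11/43
merge 31/172 + 11/43 → 75/172
merge 23/86 + 51/172 → 97/172
merge 75/172 + 97/172 → 1
L = 11/43 + 75/172 + 97/172 + 1 = 97/43 ≈ 2.256 bits/symbol.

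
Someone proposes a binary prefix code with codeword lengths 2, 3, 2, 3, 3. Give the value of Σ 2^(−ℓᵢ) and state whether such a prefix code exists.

With common denominator 2^3 = 8: Σ 2^(−ℓᵢ) = 2/8 + 1/8 + 2/8 + 1/8 + 1/8 = 7/8 = 0.875.
Kraft's inequality requires Σ ≤ 1; here Σ = 0.875 ≤ 1, so such a prefix code exists.

0.875; yes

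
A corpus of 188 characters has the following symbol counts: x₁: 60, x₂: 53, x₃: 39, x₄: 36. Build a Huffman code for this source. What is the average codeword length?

Probabilities are the counts divided by 188.
Repeatedly combine the two least-probable nodes; the expected code length is the sum of the merged weights.
merge 9/47 + 39/188 → 75/188
merge 53/188 + 15/47 → 113/188
merge 75/188 + 113/188 → 1
L = 75/188 + 113/188 + 1 = 2 bits/symbol.

2 bits/symbol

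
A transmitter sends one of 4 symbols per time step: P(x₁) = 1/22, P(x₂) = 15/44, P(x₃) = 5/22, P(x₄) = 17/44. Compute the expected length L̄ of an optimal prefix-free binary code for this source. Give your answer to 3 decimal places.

Repeatedly combine the two least-probable nodes; the expected code length is the sum of the merged weights.
merge 1/22 + 5/22 → 3/11
merge 3/11 + 15/44 → 27/44
merge 17/44 + 27/44 → 1
L = 3/11 + 27/44 + 1 = 83/44 ≈ 1.886 bits/symbol.

1.886 bits/symbol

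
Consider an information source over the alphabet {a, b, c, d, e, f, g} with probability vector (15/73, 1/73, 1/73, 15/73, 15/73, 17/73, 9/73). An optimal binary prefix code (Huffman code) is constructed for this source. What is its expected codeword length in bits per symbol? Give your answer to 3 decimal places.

Repeatedly combine the two least-probable nodes; the expected code length is the sum of the merged weights.
merge 1/73 + 1/73 → 2/73
merge 2/73 + 9/73 → 11/73
merge 11/73 + 15/73 → 26/73
merge 15/73 + 15/73 → 30/73
merge 17/73 + 26/73 → 43/73
merge 30/73 + 43/73 → 1
L = 2/73 + 11/73 + 26/73 + 30/73 + 43/73 + 1 = 185/73 ≈ 2.534 bits/symbol.

2.534 bits/symbol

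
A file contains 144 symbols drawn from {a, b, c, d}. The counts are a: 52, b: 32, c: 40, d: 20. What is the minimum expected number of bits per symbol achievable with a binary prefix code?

Probabilities are the counts divided by 144.
Repeatedly combine the two least-probable nodes; the expected code length is the sum of the merged weights.
merge 5/36 + 2/9 → 13/36
merge 5/18 + 13/36 → 23/36
merge 13/36 + 23/36 → 1
L = 13/36 + 23/36 + 1 = 2 bits/symbol.

2 bits/symbol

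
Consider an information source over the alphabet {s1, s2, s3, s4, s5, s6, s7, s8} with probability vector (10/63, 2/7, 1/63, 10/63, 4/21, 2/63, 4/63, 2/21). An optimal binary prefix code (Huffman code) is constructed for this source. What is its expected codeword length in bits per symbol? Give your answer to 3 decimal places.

Repeatedly combine the two least-probable nodes; the expected code length is the sum of the merged weights.
merge 1/63 + 2/63 → 1/21
merge 1/21 + 4/63 → 1/9
merge 2/21 + 1/9 → 13/63
merge 10/63 + 10/63 → 20/63
merge 4/21 + 13/63 → 25/63
merge 2/7 + 20/63 → 38/63
merge 25/63 + 38/63 → 1
L = 1/21 + 1/9 + 13/63 + 20/63 + 25/63 + 38/63 + 1 = 169/63 ≈ 2.683 bits/symbol.

2.683 bits/symbol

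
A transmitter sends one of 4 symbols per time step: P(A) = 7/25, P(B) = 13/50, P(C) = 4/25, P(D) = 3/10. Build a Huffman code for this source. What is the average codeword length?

2 bits/symbol

Repeatedly combine the two least-probable nodes; the expected code length is the sum of the merged weights.
merge 4/25 + 13/50 → 21/50
merge 7/25 + 3/10 → 29/50
merge 21/50 + 29/50 → 1
L = 21/50 + 29/50 + 1 = 2 bits/symbol.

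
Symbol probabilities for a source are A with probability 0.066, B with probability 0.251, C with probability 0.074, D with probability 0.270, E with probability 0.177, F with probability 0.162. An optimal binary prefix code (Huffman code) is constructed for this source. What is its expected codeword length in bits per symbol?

Repeatedly combine the two least-probable nodes; the expected code length is the sum of the merged weights.
merge 33/500 + 37/500 → 7/50
merge 7/50 + 81/500 → 151/500
merge 177/1000 + 251/1000 → 107/250
merge 27/100 + 151/500 → 143/250
merge 107/250 + 143/250 → 1
L = 7/50 + 151/500 + 107/250 + 143/250 + 1 = 1221/500 = 2.442 bits/symbol.

2.442 bits/symbol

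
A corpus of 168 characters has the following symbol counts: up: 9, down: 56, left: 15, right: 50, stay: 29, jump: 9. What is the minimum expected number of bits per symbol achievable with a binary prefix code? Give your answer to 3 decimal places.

Probabilities are the counts divided by 168.
Repeatedly combine the two least-probable nodes; the expected code length is the sum of the merged weights.
merge 3/56 + 3/56 → 3/28
merge 5/56 + 3/28 → 11/56
merge 29/168 + 11/56 → 31/84
merge 25/84 + 1/3 → 53/84
merge 31/84 + 53/84 → 1
L = 3/28 + 11/56 + 31/84 + 53/84 + 1 = 129/56 ≈ 2.304 bits/symbol.

2.304 bits/symbol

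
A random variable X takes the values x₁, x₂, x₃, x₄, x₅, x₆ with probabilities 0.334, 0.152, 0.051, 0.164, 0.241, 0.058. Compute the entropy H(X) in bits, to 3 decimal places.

H = −Σ pᵢ log₂ pᵢ.
−0.334·log₂(0.334) = 0.5284
−0.152·log₂(0.152) = 0.4131
−0.051·log₂(0.051) = 0.2190
−0.164·log₂(0.164) = 0.4278
−0.241·log₂(0.241) = 0.4947
−0.058·log₂(0.058) = 0.2383
Sum ≈ 2.3212 → 2.321 bits.

2.321 bits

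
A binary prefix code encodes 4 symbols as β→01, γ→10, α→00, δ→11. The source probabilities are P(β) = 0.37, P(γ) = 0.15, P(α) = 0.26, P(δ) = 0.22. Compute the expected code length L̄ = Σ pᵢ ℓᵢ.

L̄ = Σ pᵢ·ℓᵢ = 0.37·2 + 0.15·2 + 0.26·2 + 0.22·2 = 2 bits/symbol.

2 bits/symbol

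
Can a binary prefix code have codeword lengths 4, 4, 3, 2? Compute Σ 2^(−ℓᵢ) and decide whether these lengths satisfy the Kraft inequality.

With common denominator 2^4 = 16: Σ 2^(−ℓᵢ) = 1/16 + 1/16 + 2/16 + 4/16 = 8/16 = 0.5.
Kraft's inequality requires Σ ≤ 1; here Σ = 0.5 ≤ 1, so such a prefix code exists.

0.5; yes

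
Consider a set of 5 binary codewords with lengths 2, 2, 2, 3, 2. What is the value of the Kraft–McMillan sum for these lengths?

With common denominator 2^3 = 8: Σ 2^(−ℓᵢ) = 2/8 + 2/8 + 2/8 + 1/8 + 2/8 = 9/8 = 1.125.

1.125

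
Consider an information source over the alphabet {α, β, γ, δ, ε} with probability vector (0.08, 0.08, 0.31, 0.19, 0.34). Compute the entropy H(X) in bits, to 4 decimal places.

2.0912 bits

H = −Σ pᵢ log₂ pᵢ.
−0.08·log₂(0.08) = 0.2915
−0.08·log₂(0.08) = 0.2915
−0.31·log₂(0.31) = 0.5238
−0.19·log₂(0.19) = 0.4552
−0.34·log₂(0.34) = 0.5292
Sum ≈ 2.0912 → 2.0912 bits.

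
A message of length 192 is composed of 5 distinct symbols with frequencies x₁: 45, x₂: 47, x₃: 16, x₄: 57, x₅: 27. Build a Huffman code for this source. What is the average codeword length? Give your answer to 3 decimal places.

2.224 bits/symbol

Probabilities are the counts divided by 192.
Repeatedly combine the two least-probable nodes; the expected code length is the sum of the merged weights.
merge 1/12 + 9/64 → 43/192
merge 43/192 + 15/64 → 11/24
merge 47/192 + 19/64 → 13/24
merge 11/24 + 13/24 → 1
L = 43/192 + 11/24 + 13/24 + 1 = 427/192 ≈ 2.224 bits/symbol.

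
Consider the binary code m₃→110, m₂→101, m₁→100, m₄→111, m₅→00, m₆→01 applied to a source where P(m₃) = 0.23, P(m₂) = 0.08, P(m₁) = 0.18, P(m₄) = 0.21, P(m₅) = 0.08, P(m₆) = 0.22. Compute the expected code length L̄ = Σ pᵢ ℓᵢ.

2.7 bits/symbol

L̄ = Σ pᵢ·ℓᵢ = 0.23·3 + 0.08·3 + 0.18·3 + 0.21·3 + 0.08·2 + 0.22·2 = 2.7 bits/symbol.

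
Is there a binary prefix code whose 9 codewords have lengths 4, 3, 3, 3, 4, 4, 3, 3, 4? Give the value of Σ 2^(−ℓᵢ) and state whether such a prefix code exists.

0.875; yes

With common denominator 2^4 = 16: Σ 2^(−ℓᵢ) = 1/16 + 2/16 + 2/16 + 2/16 + 1/16 + 1/16 + 2/16 + 2/16 + 1/16 = 14/16 = 0.875.
Kraft's inequality requires Σ ≤ 1; here Σ = 0.875 ≤ 1, so such a prefix code exists.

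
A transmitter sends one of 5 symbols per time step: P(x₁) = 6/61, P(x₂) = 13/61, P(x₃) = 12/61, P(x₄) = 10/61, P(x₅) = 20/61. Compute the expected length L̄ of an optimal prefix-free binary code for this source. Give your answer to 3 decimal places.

Repeatedly combine the two least-probable nodes; the expected code length is the sum of the merged weights.
merge 6/61 + 10/61 → 16/61
merge 12/61 + 13/61 → 25/61
merge 16/61 + 20/61 → 36/61
merge 25/61 + 36/61 → 1
L = 16/61 + 25/61 + 36/61 + 1 = 138/61 ≈ 2.262 bits/symbol.

2.262 bits/symbol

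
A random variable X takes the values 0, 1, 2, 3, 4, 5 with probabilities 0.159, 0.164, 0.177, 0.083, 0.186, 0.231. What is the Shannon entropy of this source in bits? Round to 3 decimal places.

H = −Σ pᵢ log₂ pᵢ.
−0.159·log₂(0.159) = 0.4218
−0.164·log₂(0.164) = 0.4278
−0.177·log₂(0.177) = 0.4422
−0.083·log₂(0.083) = 0.2980
−0.186·log₂(0.186) = 0.4514
−0.231·log₂(0.231) = 0.4883
Sum ≈ 2.5295 → 2.529 bits.

2.529 bits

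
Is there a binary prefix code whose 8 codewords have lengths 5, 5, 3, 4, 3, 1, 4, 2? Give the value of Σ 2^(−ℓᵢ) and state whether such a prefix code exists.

With common denominator 2^5 = 32: Σ 2^(−ℓᵢ) = 1/32 + 1/32 + 4/32 + 2/32 + 4/32 + 16/32 + 2/32 + 8/32 = 38/32 = 1.1875.
Kraft's inequality requires Σ ≤ 1; here Σ = 1.1875 > 1, so no such prefix code exists.

1.1875; no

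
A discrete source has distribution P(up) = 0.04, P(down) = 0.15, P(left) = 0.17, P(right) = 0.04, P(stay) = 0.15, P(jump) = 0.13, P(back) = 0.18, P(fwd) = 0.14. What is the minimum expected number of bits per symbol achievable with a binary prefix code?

Repeatedly combine the two least-probable nodes; the expected code length is the sum of the merged weights.
merge 1/25 + 1/25 → 2/25
merge 2/25 + 13/100 → 21/100
merge 7/50 + 3/20 → 29/100
merge 3/20 + 17/100 → 8/25
merge 9/50 + 21/100 → 39/100
merge 29/100 + 8/25 → 61/100
merge 39/100 + 61/100 → 1
L = 2/25 + 21/100 + 29/100 + 8/25 + 39/100 + 61/100 + 1 = 29/10 = 2.9 bits/symbol.

2.9 bits/symbol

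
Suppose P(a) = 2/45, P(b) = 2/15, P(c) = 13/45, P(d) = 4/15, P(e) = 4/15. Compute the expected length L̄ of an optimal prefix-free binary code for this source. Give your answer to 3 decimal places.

2.178 bits/symbol

Repeatedly combine the two least-probable nodes; the expected code length is the sum of the merged weights.
merge 2/45 + 2/15 → 8/45
merge 8/45 + 4/15 → 4/9
merge 4/15 + 13/45 → 5/9
merge 4/9 + 5/9 → 1
L = 8/45 + 4/9 + 5/9 + 1 = 98/45 ≈ 2.178 bits/symbol.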